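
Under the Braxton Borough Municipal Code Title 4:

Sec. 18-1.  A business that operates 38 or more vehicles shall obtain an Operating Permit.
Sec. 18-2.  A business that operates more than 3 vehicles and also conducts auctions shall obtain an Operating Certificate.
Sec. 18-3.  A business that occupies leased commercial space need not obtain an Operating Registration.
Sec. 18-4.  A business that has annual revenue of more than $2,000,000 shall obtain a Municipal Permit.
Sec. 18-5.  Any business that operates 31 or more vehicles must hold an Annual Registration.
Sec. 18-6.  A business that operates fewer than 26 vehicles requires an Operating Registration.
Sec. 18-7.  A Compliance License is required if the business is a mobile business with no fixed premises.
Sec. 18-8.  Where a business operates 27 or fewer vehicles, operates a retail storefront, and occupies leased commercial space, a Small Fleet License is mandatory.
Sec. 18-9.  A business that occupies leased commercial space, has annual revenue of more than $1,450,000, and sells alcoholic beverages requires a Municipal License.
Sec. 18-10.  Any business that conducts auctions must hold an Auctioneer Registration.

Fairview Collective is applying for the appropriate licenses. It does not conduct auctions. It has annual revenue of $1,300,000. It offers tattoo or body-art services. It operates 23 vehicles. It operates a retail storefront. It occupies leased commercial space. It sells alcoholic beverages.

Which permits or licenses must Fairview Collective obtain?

Sec. 18-1. vehicles 23 < 38 → Operating Permit not required.
Sec. 18-2. vehicles 23 > 3; does not conduct auctions → Operating Certificate not required.
Sec. 18-3. occupies leased commercial space → exempt from Operating Registration.
Sec. 18-4. revenue $1,300,000 ≤ $2,000,000 → Municipal Permit not required.
Sec. 18-5. vehicles 23 < 31 → Annual Registration not required.
Sec. 18-6. vehicles 23 < 26 → Operating Registration required.
Sec. 18-7. occupies leased commercial space (not: is a mobile business with no fixed premises) → Compliance License not required.
Sec. 18-8. vehicles 23 ≤ 27; operates a retail storefront; occupies leased commercial space → Small Fleet License required.
Sec. 18-9. occupies leased commercial space; revenue $1,300,000 ≤ $1,450,000; sells alcoholic beverages → Municipal License not required.
Sec. 18-10. does not conduct auctions → Auctioneer Registration not required.

Small Fleet License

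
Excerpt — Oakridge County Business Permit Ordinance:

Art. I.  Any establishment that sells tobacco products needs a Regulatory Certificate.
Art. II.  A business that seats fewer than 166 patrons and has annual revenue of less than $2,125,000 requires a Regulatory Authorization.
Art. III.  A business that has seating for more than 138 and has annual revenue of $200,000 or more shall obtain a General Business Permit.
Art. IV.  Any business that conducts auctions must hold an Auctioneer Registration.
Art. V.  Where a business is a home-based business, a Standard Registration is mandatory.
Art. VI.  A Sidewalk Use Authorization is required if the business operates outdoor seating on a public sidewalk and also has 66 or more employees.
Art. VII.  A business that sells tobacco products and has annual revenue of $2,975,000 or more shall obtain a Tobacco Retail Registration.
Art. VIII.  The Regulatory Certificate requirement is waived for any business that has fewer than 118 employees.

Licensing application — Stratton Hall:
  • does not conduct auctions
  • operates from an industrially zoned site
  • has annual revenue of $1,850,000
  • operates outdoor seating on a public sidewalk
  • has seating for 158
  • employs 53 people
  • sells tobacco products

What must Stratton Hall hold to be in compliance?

General Business Permit, Regulatory Authorization

Art. I. sells tobacco products → Regulatory Certificate required.
Art. II. seating 158 < 166; revenue $1,850,000 < $2,125,000 → Regulatory Authorization required.
Art. III. seating 158 > 138; revenue $1,850,000 ≥ $200,000 → General Business Permit required.
Art. IV. does not conduct auctions → Auctioneer Registration not required.
Art. V. operates from an industrially zoned site (not: is a home-based business) → Standard Registration not required.
Art. VI. operates outdoor seating on a public sidewalk; employees 53 < 66 → Sidewalk Use Authorization not required.
Art. VII. sells tobacco products; revenue $1,850,000 < $2,975,000 → Tobacco Retail Registration not required.
Art. VIII. employees 53 < 118 → exempt from Regulatory Certificate.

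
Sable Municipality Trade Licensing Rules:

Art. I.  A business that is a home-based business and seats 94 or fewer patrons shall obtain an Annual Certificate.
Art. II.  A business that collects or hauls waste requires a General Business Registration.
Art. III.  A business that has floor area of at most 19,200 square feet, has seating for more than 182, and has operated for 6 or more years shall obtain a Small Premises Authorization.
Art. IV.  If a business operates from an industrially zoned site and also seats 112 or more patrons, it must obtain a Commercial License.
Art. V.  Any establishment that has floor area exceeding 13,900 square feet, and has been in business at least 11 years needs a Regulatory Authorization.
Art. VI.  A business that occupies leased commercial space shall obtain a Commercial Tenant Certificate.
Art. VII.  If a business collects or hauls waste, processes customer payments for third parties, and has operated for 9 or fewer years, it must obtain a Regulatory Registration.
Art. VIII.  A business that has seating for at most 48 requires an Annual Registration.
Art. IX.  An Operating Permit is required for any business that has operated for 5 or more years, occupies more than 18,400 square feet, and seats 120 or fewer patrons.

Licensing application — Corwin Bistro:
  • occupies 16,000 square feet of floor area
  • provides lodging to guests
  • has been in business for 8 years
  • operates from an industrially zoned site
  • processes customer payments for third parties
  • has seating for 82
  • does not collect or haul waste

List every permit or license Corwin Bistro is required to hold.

Art. I. operates from an industrially zoned site (not: is a home-based business); seating 82 ≤ 94 → Annual Certificate not required.
Art. II. does not collect or haul waste → General Business Registration not required.
Art. III. floor area 16,000 square feet ≤ 19,200 square feet; seating 82 ≤ 182; years in business 8 ≥ 6 → Small Premises Authorization not required.
Art. IV. operates from an industrially zoned site; seating 82 < 112 → Commercial License not required.
Art. V. floor area 16,000 square feet > 13,900 square feet; years in business 8 < 11 → Regulatory Authorization not required.
Art. VI. operates from an industrially zoned site (not: occupies leased commercial space) → Commercial Tenant Certificate not required.
Art. VII. does not collect or haul waste; processes customer payments for third parties; years in business 8 ≤ 9 → Regulatory Registration not required.
Art. VIII. seating 82 > 48 → Annual Registration not required.
Art. IX. years in business 8 ≥ 5; floor area 16,000 square feet ≤ 18,400 square feet; seating 82 ≤ 120 → Operating Permit not required.

None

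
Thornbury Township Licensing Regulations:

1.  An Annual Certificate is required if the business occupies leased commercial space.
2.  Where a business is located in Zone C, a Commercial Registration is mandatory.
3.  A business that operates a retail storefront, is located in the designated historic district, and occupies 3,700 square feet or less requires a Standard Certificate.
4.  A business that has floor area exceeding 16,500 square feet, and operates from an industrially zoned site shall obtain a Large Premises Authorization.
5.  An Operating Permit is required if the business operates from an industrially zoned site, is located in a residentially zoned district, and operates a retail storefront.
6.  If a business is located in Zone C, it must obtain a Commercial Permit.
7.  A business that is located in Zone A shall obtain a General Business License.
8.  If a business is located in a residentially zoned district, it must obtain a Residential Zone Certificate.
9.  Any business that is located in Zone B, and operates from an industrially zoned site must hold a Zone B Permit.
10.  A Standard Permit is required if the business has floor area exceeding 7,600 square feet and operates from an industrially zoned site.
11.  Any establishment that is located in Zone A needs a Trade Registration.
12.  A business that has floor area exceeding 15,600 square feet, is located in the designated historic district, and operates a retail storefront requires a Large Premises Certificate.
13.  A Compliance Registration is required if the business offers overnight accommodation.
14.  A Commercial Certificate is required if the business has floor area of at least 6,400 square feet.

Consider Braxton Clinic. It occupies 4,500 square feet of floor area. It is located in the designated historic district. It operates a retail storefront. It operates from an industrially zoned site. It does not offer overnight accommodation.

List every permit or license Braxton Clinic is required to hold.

1. operates from an industrially zoned site (not: occupies leased commercial space) → Annual Certificate not required.
2. is located in the designated historic district (not: is located in Zone C) → Commercial Registration not required.
3. operates a retail storefront; is located in the designated historic district; floor area 4,500 square feet > 3,700 square feet → Standard Certificate not required.
4. floor area 4,500 square feet ≤ 16,500 square feet; operates from an industrially zoned site → Large Premises Authorization not required.
5. operates from an industrially zoned site; is located in the designated historic district (not: is located in a residentially zoned district); operates a retail storefront → Operating Permit not required.
6. is located in the designated historic district (not: is located in Zone C) → Commercial Permit not required.
7. is located in the designated historic district (not: is located in Zone A) → General Business License not required.
8. is located in the designated historic district (not: is located in a residentially zoned district) → Residential Zone Certificate not required.
9. is located in the designated historic district (not: is located in Zone B); operates from an industrially zoned site → Zone B Permit not required.
10. floor area 4,500 square feet ≤ 7,600 square feet; operates from an industrially zoned site → Standard Permit not required.
11. is located in the designated historic district (not: is located in Zone A) → Trade Registration not required.
12. floor area 4,500 square feet ≤ 15,600 square feet; is located in the designated historic district; operates a retail storefront → Large Premises Certificate not required.
13. does not offer overnight accommodation → Compliance Registration not required.
14. floor area 4,500 square feet < 6,400 square feet → Commercial Certificate not required.

None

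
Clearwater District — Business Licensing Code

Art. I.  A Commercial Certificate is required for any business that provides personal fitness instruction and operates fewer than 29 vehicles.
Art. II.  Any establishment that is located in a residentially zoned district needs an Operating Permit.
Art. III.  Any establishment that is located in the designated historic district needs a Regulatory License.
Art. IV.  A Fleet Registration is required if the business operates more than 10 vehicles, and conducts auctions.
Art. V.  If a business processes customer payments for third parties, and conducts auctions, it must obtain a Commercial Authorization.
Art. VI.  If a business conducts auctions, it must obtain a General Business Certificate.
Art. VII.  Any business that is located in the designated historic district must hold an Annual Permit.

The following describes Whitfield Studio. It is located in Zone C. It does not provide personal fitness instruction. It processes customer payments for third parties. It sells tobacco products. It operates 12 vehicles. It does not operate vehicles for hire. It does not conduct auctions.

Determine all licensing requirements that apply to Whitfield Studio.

Art. I. does not provide personal fitness instruction; vehicles 12 < 29 → Commercial Certificate not required.
Art. II. is located in Zone C (not: is located in a residentially zoned district) → Operating Permit not required.
Art. III. is located in Zone C (not: is located in the designated historic district) → Regulatory License not required.
Art. IV. vehicles 12 > 10; does not conduct auctions → Fleet Registration not required.
Art. V. processes customer payments for third parties; does not conduct auctions → Commercial Authorization not required.
Art. VI. does not conduct auctions → General Business Certificate not required.
Art. VII. is located in Zone C (not: is located in the designated historic district) → Annual Permit not required.

None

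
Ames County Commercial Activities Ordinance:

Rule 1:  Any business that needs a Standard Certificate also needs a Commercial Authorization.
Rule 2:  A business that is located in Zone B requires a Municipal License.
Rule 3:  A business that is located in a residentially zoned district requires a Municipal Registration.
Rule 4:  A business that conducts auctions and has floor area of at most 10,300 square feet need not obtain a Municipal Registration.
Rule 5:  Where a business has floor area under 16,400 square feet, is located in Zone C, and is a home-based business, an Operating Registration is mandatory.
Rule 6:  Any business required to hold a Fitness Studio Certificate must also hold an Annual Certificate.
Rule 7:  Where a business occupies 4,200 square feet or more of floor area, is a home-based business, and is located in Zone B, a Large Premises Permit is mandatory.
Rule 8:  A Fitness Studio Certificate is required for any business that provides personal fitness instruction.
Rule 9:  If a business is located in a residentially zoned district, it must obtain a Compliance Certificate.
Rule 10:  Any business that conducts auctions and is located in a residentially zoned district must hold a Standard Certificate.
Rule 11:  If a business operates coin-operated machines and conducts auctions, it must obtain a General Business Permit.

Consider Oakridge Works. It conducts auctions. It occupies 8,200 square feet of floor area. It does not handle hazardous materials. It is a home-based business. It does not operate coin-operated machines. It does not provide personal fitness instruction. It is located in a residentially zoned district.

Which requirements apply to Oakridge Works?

Rule 1: Standard Certificate is required → Commercial Authorization also required.
Rule 2: is located in a residentially zoned district (not: is located in Zone B) → Municipal License not required.
Rule 3: is located in a residentially zoned district → Municipal Registration required.
Rule 4: conducts auctions; floor area 8,200 square feet ≤ 10,300 square feet → exempt from Municipal Registration.
Rule 5: floor area 8,200 square feet < 16,400 square feet; is located in a residentially zoned district (not: is located in Zone C); is a home-based business → Operating Registration not required.
Rule 6: Fitness Studio Certificate is not required → no effect.
Rule 7: floor area 8,200 square feet ≥ 4,200 square feet; is a home-based business; is located in a residentially zoned district (not: is located in Zone B) → Large Premises Permit not required.
Rule 8: does not provide personal fitness instruction → Fitness Studio Certificate not required.
Rule 9: is located in a residentially zoned district → Compliance Certificate required.
Rule 10: conducts auctions; is located in a residentially zoned district → Standard Certificate required.
Rule 11: does not operate coin-operated machines; conducts auctions → General Business Permit not required.

Commercial Authorization, Compliance Certificate, Standard Certificate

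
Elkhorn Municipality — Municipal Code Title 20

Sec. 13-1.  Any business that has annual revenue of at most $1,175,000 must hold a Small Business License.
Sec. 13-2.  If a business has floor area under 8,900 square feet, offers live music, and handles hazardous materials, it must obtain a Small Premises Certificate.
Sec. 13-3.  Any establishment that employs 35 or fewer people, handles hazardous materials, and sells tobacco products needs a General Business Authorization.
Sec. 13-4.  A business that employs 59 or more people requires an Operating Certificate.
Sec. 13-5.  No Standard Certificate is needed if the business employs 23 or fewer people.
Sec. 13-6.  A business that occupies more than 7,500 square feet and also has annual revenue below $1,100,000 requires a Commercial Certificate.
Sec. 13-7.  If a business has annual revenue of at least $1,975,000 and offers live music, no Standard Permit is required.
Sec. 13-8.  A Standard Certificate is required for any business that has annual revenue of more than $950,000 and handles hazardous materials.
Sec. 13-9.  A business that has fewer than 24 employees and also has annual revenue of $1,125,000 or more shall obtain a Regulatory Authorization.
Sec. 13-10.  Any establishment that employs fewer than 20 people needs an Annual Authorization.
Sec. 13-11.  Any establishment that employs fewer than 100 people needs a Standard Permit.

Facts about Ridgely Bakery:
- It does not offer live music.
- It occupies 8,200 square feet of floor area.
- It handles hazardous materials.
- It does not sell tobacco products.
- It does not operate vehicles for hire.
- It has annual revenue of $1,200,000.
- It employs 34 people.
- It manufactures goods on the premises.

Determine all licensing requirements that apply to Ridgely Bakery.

Standard Certificate, Standard Permit

Sec. 13-1. revenue $1,200,000 > $1,175,000 → Small Business License not required.
Sec. 13-2. floor area 8,200 square feet < 8,900 square feet; does not offer live music; handles hazardous materials → Small Premises Certificate not required.
Sec. 13-3. employees 34 ≤ 35; handles hazardous materials; does not sell tobacco products → General Business Authorization not required.
Sec. 13-4. employees 34 < 59 → Operating Certificate not required.
Sec. 13-5. employees 34 > 23 → Standard Certificate exemption does not apply.
Sec. 13-6. floor area 8,200 square feet > 7,500 square feet; revenue $1,200,000 ≥ $1,100,000 → Commercial Certificate not required.
Sec. 13-7. revenue $1,200,000 < $1,975,000; does not offer live music → Standard Permit exemption does not apply.
Sec. 13-8. revenue $1,200,000 > $950,000; handles hazardous materials → Standard Certificate required.
Sec. 13-9. employees 34 ≥ 24; revenue $1,200,000 ≥ $1,125,000 → Regulatory Authorization not required.
Sec. 13-10. employees 34 ≥ 20 → Annual Authorization not required.
Sec. 13-11. employees 34 < 100 → Standard Permit required.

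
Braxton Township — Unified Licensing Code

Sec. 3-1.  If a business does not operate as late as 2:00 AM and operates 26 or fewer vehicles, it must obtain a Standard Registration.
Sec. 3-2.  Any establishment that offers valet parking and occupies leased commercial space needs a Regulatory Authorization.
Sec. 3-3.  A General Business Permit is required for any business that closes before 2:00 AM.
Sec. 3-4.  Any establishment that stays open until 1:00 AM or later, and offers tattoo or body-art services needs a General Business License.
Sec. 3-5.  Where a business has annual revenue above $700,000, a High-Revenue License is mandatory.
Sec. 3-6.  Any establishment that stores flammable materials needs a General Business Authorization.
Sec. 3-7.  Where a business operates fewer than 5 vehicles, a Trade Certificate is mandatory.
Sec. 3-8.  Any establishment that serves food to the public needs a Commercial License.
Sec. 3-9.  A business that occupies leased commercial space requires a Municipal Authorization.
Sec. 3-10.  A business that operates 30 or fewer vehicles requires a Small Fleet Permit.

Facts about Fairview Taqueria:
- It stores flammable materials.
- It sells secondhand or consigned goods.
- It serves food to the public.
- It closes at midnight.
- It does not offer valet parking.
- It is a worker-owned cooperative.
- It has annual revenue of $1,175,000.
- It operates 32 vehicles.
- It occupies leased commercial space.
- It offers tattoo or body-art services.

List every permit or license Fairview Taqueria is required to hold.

Commercial License, General Business Authorization, General Business Permit, High-Revenue License, Municipal Authorization

Sec. 3-1. closes midnight, at/before 2:00 AM; vehicles 32 > 26 → Standard Registration not required.
Sec. 3-2. does not offer valet parking; occupies leased commercial space → Regulatory Authorization not required.
Sec. 3-3. closes midnight, at/before 2:00 AM → General Business Permit required.
Sec. 3-4. closes midnight, at/before 1:00 AM; offers tattoo or body-art services → General Business License not required.
Sec. 3-5. revenue $1,175,000 > $700,000 → High-Revenue License required.
Sec. 3-6. stores flammable materials → General Business Authorization required.
Sec. 3-7. vehicles 32 ≥ 5 → Trade Certificate not required.
Sec. 3-8. serves food to the public → Commercial License required.
Sec. 3-9. occupies leased commercial space → Municipal Authorization required.
Sec. 3-10. vehicles 32 > 30 → Small Fleet Permit not required.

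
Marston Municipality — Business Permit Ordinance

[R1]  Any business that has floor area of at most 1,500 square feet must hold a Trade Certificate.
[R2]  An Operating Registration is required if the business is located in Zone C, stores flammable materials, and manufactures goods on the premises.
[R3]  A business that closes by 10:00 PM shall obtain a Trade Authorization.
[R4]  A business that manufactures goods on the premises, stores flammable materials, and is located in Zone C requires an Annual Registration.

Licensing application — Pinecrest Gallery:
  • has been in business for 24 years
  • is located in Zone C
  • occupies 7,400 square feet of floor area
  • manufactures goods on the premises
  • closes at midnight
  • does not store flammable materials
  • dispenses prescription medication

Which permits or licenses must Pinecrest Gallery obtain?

None

[R1] floor area 7,400 square feet > 1,500 square feet → Trade Certificate not required.
[R2] is located in Zone C; does not store flammable materials; manufactures goods on the premises → Operating Registration not required.
[R3] closes midnight, after 10:00 PM → Trade Authorization not required.
[R4] manufactures goods on the premises; does not store flammable materials; is located in Zone C → Annual Registration not required.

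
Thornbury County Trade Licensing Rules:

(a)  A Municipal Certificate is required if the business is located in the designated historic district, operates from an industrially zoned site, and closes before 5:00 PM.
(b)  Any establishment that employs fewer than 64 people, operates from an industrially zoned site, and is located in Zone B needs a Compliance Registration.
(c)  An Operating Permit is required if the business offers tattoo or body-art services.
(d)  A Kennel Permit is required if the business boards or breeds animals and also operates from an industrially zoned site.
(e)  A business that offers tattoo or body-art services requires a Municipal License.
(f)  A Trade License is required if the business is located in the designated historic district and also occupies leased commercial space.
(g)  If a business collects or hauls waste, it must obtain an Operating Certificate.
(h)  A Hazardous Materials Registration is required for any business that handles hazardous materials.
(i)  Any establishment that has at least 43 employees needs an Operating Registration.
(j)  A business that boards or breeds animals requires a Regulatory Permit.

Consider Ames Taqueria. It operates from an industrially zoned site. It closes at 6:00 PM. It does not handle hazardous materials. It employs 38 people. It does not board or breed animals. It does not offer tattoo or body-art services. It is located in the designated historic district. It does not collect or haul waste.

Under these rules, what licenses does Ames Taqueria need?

(a) is located in the designated historic district; operates from an industrially zoned site; closes 6:00 PM, after 5:00 PM → Municipal Certificate not required.
(b) employees 38 < 64; operates from an industrially zoned site; is located in the designated historic district (not: is located in Zone B) → Compliance Registration not required.
(c) does not offer tattoo or body-art services → Operating Permit not required.
(d) does not board or breed animals; operates from an industrially zoned site → Kennel Permit not required.
(e) does not offer tattoo or body-art services → Municipal License not required.
(f) is located in the designated historic district; operates from an industrially zoned site (not: occupies leased commercial space) → Trade License not required.
(g) does not collect or haul waste → Operating Certificate not required.
(h) does not handle hazardous materials → Hazardous Materials Registration not required.
(i) employees 38 < 43 → Operating Registration not required.
(j) does not board or breed animals → Regulatory Permit not required.

None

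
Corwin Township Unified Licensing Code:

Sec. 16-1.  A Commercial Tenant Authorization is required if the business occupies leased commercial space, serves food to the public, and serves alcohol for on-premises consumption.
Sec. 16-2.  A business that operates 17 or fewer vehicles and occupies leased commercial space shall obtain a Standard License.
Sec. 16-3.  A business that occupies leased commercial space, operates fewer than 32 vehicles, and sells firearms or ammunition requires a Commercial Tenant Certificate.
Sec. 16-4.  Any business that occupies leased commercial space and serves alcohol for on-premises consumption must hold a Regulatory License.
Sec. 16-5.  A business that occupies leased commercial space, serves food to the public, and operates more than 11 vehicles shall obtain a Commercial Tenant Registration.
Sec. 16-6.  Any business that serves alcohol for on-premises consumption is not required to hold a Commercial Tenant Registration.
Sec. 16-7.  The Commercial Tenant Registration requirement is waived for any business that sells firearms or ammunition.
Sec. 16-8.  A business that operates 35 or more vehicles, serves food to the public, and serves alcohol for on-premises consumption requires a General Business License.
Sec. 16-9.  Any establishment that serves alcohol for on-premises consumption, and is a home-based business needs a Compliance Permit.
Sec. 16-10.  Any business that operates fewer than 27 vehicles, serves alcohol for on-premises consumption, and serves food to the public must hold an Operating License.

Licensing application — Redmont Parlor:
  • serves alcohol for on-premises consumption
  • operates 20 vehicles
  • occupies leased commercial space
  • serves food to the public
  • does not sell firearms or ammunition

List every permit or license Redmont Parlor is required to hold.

Commercial Tenant Authorization, Operating License, Regulatory License

Sec. 16-1. occupies leased commercial space; serves food to the public; serves alcohol for on-premises consumption → Commercial Tenant Authorization required.
Sec. 16-2. vehicles 20 > 17; occupies leased commercial space → Standard License not required.
Sec. 16-3. occupies leased commercial space; vehicles 20 < 32; does not sell firearms or ammunition → Commercial Tenant Certificate not required.
Sec. 16-4. occupies leased commercial space; serves alcohol for on-premises consumption → Regulatory License required.
Sec. 16-5. occupies leased commercial space; serves food to the public; vehicles 20 > 11 → Commercial Tenant Registration required.
Sec. 16-6. serves alcohol for on-premises consumption → exempt from Commercial Tenant Registration.
Sec. 16-7. does not sell firearms or ammunition → Commercial Tenant Registration exemption does not apply.
Sec. 16-8. vehicles 20 < 35; serves food to the public; serves alcohol for on-premises consumption → General Business License not required.
Sec. 16-9. serves alcohol for on-premises consumption; occupies leased commercial space (not: is a home-based business) → Compliance Permit not required.
Sec. 16-10. vehicles 20 < 27; serves alcohol for on-premises consumption; serves food to the public → Operating License required.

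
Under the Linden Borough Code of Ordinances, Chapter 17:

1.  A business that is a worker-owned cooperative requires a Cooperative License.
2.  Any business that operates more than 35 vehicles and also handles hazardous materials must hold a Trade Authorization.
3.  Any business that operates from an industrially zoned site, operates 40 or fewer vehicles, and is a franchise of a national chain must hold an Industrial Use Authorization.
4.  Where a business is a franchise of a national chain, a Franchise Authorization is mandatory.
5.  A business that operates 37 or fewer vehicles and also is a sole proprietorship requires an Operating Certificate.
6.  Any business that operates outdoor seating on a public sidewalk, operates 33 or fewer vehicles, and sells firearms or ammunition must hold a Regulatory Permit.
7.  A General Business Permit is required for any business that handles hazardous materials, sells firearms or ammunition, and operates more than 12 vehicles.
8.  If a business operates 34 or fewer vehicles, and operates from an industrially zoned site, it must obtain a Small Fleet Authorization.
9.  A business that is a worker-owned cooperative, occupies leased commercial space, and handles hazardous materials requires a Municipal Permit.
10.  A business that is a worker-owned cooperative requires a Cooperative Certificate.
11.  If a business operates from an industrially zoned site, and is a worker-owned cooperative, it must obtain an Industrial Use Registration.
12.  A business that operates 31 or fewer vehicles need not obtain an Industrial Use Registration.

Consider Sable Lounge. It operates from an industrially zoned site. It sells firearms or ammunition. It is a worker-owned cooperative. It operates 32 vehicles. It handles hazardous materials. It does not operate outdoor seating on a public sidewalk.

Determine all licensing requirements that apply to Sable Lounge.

Cooperative Certificate, Cooperative License, General Business Permit, Industrial Use Registration, Small Fleet Authorization

1. is a worker-owned cooperative → Cooperative License required.
2. vehicles 32 ≤ 35; handles hazardous materials → Trade Authorization not required.
3. operates from an industrially zoned site; vehicles 32 ≤ 40; is a worker-owned cooperative (not: is a franchise of a national chain) → Industrial Use Authorization not required.
4. is a worker-owned cooperative (not: is a franchise of a national chain) → Franchise Authorization not required.
5. vehicles 32 ≤ 37; is a worker-owned cooperative (not: is a sole proprietorship) → Operating Certificate not required.
6. does not operate outdoor seating on a public sidewalk; vehicles 32 ≤ 33; sells firearms or ammunition → Regulatory Permit not required.
7. handles hazardous materials; sells firearms or ammunition; vehicles 32 > 12 → General Business Permit required.
8. vehicles 32 ≤ 34; operates from an industrially zoned site → Small Fleet Authorization required.
9. is a worker-owned cooperative; operates from an industrially zoned site (not: occupies leased commercial space); handles hazardous materials → Municipal Permit not required.
10. is a worker-owned cooperative → Cooperative Certificate required.
11. operates from an industrially zoned site; is a worker-owned cooperative → Industrial Use Registration required.
12. vehicles 32 > 31 → Industrial Use Registration exemption does not apply.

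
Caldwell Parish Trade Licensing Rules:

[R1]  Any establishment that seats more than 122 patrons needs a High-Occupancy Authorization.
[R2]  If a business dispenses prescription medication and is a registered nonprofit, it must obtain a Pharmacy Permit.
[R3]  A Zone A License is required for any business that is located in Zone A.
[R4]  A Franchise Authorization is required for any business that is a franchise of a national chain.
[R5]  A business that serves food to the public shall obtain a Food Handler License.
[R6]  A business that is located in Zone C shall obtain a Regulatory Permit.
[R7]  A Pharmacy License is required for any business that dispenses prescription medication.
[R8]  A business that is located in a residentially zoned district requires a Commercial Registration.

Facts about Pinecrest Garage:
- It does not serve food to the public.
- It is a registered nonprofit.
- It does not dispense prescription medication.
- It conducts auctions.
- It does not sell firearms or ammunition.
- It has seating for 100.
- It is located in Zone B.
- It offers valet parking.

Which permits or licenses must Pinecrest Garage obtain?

None

[R1] seating 100 ≤ 122 → High-Occupancy Authorization not required.
[R2] does not dispense prescription medication; is a registered nonprofit → Pharmacy Permit not required.
[R3] is located in Zone B (not: is located in Zone A) → Zone A License not required.
[R4] is a registered nonprofit (not: is a franchise of a national chain) → Franchise Authorization not required.
[R5] does not serve food to the public → Food Handler License not required.
[R6] is located in Zone B (not: is located in Zone C) → Regulatory Permit not required.
[R7] does not dispense prescription medication → Pharmacy License not required.
[R8] is located in Zone B (not: is located in a residentially zoned district) → Commercial Registration not required.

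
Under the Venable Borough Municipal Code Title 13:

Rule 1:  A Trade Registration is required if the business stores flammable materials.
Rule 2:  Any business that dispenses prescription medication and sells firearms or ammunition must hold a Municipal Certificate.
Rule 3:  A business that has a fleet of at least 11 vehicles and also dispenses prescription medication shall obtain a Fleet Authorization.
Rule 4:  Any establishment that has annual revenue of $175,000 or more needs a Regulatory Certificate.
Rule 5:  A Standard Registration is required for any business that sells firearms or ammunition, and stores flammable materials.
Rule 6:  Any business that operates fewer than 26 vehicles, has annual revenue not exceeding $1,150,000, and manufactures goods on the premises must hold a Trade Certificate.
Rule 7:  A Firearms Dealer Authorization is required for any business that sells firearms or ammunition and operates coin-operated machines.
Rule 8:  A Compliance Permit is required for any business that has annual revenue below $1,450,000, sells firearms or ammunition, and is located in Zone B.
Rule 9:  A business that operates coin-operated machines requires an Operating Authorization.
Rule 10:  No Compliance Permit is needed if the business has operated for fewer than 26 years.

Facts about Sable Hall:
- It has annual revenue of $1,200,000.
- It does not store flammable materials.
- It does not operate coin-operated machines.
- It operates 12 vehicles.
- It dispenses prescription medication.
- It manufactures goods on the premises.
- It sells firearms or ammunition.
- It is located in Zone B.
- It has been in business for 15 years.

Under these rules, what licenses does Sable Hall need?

Fleet Authorization, Municipal Certificate, Regulatory Certificate

Rule 1: does not store flammable materials → Trade Registration not required.
Rule 2: dispenses prescription medication; sells firearms or ammunition → Municipal Certificate required.
Rule 3: vehicles 12 ≥ 11; dispenses prescription medication → Fleet Authorization required.
Rule 4: revenue $1,200,000 ≥ $175,000 → Regulatory Certificate required.
Rule 5: sells firearms or ammunition; does not store flammable materials → Standard Registration not required.
Rule 6: vehicles 12 < 26; revenue $1,200,000 > $1,150,000; manufactures goods on the premises → Trade Certificate not required.
Rule 7: sells firearms or ammunition; does not operate coin-operated machines → Firearms Dealer Authorization not required.
Rule 8: revenue $1,200,000 < $1,450,000; sells firearms or ammunition; is located in Zone B → Compliance Permit required.
Rule 9: does not operate coin-operated machines → Operating Authorization not required.
Rule 10: years in business 15 < 26 → exempt from Compliance Permit.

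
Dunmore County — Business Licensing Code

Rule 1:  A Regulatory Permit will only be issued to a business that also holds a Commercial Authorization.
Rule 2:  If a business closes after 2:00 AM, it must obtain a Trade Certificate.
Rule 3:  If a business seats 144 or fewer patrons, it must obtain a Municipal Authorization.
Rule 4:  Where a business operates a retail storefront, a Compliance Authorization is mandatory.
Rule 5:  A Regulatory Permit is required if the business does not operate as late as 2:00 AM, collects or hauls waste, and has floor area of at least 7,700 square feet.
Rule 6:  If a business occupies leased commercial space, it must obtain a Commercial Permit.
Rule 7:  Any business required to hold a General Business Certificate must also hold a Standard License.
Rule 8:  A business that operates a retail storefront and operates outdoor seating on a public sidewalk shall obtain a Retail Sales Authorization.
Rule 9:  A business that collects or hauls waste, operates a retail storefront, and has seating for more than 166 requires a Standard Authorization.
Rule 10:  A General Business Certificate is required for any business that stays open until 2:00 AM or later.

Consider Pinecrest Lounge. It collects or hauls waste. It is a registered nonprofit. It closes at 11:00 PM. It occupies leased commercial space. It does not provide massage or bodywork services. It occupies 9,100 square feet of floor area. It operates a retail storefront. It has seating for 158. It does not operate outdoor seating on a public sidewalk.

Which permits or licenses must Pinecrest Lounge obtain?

Rule 1: Regulatory Permit is required → Commercial Authorization also required.
Rule 2: closes 11:00 PM, at/before 2:00 AM → Trade Certificate not required.
Rule 3: seating 158 > 144 → Municipal Authorization not required.
Rule 4: operates a retail storefront → Compliance Authorization required.
Rule 5: closes 11:00 PM, at/before 2:00 AM; collects or hauls waste; floor area 9,100 square feet ≥ 7,700 square feet → Regulatory Permit required.
Rule 6: occupies leased commercial space → Commercial Permit required.
Rule 7: General Business Certificate is not required → no effect.
Rule 8: operates a retail storefront; does not operate outdoor seating on a public sidewalk → Retail Sales Authorization not required.
Rule 9: collects or hauls waste; operates a retail storefront; seating 158 ≤ 166 → Standard Authorization not required.
Rule 10: closes 11:00 PM, at/before 2:00 AM → General Business Certificate not required.

Commercial Authorization, Commercial Permit, Compliance Authorization, Regulatory Permit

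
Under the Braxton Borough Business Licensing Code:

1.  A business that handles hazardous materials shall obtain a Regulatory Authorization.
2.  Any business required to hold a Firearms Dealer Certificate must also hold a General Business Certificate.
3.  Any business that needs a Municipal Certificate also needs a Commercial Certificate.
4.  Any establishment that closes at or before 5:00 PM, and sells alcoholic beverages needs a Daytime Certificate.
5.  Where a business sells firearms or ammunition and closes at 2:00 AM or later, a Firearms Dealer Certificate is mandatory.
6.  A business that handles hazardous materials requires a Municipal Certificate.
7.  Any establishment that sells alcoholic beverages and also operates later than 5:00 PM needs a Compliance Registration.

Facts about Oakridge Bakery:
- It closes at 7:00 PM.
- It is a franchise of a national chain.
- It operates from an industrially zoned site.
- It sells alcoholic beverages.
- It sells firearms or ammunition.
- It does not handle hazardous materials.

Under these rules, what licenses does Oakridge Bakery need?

Compliance Registration

1. does not handle hazardous materials → Regulatory Authorization not required.
2. Firearms Dealer Certificate is not required → no effect.
3. Municipal Certificate is not required → no effect.
4. closes 7:00 PM, after 5:00 PM; sells alcoholic beverages → Daytime Certificate not required.
5. sells firearms or ammunition; closes 7:00 PM, at/before 2:00 AM → Firearms Dealer Certificate not required.
6. does not handle hazardous materials → Municipal Certificate not required.
7. sells alcoholic beverages; closes 7:00 PM, after 5:00 PM → Compliance Registration required.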